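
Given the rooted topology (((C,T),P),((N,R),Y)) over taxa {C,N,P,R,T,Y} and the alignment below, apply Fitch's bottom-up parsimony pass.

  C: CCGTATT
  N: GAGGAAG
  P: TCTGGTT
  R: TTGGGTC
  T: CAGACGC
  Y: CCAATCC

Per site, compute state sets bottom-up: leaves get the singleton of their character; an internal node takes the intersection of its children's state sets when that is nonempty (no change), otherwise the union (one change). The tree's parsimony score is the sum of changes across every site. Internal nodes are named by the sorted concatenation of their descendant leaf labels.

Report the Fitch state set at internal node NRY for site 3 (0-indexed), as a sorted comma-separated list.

[col 0] CT: children C:{C}, T:{C} ∩→ {C}; cost 0
[col 0] CPT: children CT:{C}, P:{T} ∪→ {C,T}; cost 1
[col 0] NR: children N:{G}, R:{T} ∪→ {G,T}; cost 1
[col 0] NRY: children NR:{G,T}, Y:{C} ∪→ {C,G,T}; cost 1
[col 0] CNPRTY: children CPT:{C,T}, NRY:{C,G,T} ∩→ {C,T}; cost 0
[col 1] CT: children C:{C}, T:{A} ∪→ {A,C}; cost 1
[col 1] CPT: children CT:{A,C}, P:{C} ∩→ {C}; cost 0
[col 1] NR: children N:{A}, R:{T} ∪→ {A,T}; cost 1
[col 1] NRY: children NR:{A,T}, Y:{C} ∪→ {A,C,T}; cost 1
[col 1] CNPRTY: children CPT:{C}, NRY:{A,C,T} ∩→ {C}; cost 0
[col 2] CT: children C:{G}, T:{G} ∩→ {G}; cost 0
[col 2] CPT: children CT:{G}, P:{T} ∪→ {G,T}; cost 1
[col 2] NR: children N:{G}, R:{G} ∩→ {G}; cost 0
[col 2] NRY: children NR:{G}, Y:{A} ∪→ {A,G}; cost 1
[col 2] CNPRTY: children CPT:{G,T}, NRY:{A,G} ∩→ {G}; cost 0
[col 3] CT: children C:{T}, T:{A} ∪→ {A,T}; cost 1
[col 3] CPT: children CT:{A,T}, P:{G} ∪→ {A,G,T}; cost 1
[col 3] NR: children N:{G}, R:{G} ∩→ {G}; cost 0
[col 3] NRY: children NR:{G}, Y:{A} ∪→ {A,G}; cost 1
[col 3] CNPRTY: children CPT:{A,G,T}, NRY:{A,G} ∩→ {A,G}; cost 0
[col 4] CT: children C:{A}, T:{C} ∪→ {A,C}; cost 1
[col 4] CPT: children CT:{A,C}, P:{G} ∪→ {A,C,G}; cost 1
[col 4] NR: children N:{A}, R:{G} ∪→ {A,G}; cost 1
[col 4] NRY: children NR:{A,G}, Y:{T} ∪→ {A,G,T}; cost 1
[col 4] CNPRTY: children CPT:{A,C,G}, NRY:{A,G,T} ∩→ {A,G}; cost 0
[col 5] CT: children C:{T}, T:{G} ∪→ {G,T}; cost 1
[col 5] CPT: children CT:{G,T}, P:{T} ∩→ {T}; cost 0
[col 5] NR: children N:{A}, R:{T} ∪→ {A,T}; cost 1
[col 5] NRY: children NR:{A,T}, Y:{C} ∪→ {A,C,T}; cost 1
[col 5] CNPRTY: children CPT:{T}, NRY:{A,C,T} ∩→ {T}; cost 0
[col 6] CT: children C:{T}, T:{C} ∪→ {C,T}; cost 1
[col 6] CPT: children CT:{C,T}, P:{T} ∩→ {T}; cost 0
[col 6] NR: children N:{G}, R:{C} ∪→ {C,G}; cost 1
[col 6] NRY: children NR:{C,G}, Y:{C} ∩→ {C}; cost 0
[col 6] CNPRTY: children CPT:{T}, NRY:{C} ∪→ {C,T}; cost 1
per-site changes: [3, 3, 2, 3, 4, 3, 3]; total = 21

A,G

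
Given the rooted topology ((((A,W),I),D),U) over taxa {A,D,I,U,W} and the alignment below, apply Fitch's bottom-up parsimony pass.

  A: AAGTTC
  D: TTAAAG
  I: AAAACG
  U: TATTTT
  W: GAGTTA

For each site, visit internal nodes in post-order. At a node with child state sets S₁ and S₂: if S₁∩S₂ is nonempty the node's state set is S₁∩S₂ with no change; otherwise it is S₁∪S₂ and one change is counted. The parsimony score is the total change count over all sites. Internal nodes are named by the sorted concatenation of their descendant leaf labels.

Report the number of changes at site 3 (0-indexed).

AW@0: {A} ∪ {G} = {A,G} (union, +1)
AIW@0: {A,G} ∩ {A} = {A} (intersection, +0)
ADIW@0: {A} ∪ {T} = {A,T} (union, +1)
ADIUW@0: {A,T} ∩ {T} = {T} (intersection, +0)
AW@1: {A} ∩ {A} = {A} (intersection, +0)
AIW@1: {A} ∩ {A} = {A} (intersection, +0)
ADIW@1: {A} ∪ {T} = {A,T} (union, +1)
ADIUW@1: {A,T} ∩ {A} = {A} (intersection, +0)
AW@2: {G} ∩ {G} = {G} (intersection, +0)
AIW@2: {G} ∪ {A} = {A,G} (union, +1)
ADIW@2: {A,G} ∩ {A} = {A} (intersection, +0)
ADIUW@2: {A} ∪ {T} = {A,T} (union, +1)
AW@3: {T} ∩ {T} = {T} (intersection, +0)
AIW@3: {T} ∪ {A} = {A,T} (union, +1)
ADIW@3: {A,T} ∩ {A} = {A} (intersection, +0)
ADIUW@3: {A} ∪ {T} = {A,T} (union, +1)
AW@4: {T} ∩ {T} = {T} (intersection, +0)
AIW@4: {T} ∪ {C} = {C,T} (union, +1)
ADIW@4: {C,T} ∪ {A} = {A,C,T} (union, +1)
ADIUW@4: {A,C,T} ∩ {T} = {T} (intersection, +0)
AW@5: {C} ∪ {A} = {A,C} (union, +1)
AIW@5: {A,C} ∪ {G} = {A,C,G} (union, +1)
ADIW@5: {A,C,G} ∩ {G} = {G} (intersection, +0)
ADIUW@5: {G} ∪ {T} = {G,T} (union, +1)
per-site changes: [2, 1, 2, 2, 2, 3]; total = 12

2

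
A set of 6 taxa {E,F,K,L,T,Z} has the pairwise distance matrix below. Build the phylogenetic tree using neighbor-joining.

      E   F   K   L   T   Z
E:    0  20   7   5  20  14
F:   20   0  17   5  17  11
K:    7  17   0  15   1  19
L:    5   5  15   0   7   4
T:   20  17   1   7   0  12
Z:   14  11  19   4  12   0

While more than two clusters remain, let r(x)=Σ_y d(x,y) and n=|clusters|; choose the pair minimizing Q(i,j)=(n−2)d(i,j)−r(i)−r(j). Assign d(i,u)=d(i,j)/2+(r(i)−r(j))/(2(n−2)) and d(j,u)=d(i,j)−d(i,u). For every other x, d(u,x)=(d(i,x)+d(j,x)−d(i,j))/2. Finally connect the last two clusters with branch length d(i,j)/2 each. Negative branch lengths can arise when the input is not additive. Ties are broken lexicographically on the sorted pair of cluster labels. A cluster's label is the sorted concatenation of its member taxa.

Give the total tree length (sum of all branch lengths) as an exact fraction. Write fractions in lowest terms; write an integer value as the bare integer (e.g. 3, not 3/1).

1. join K+T (d=1, Q=-112) ⇒ KT; edges |K|=3/4, |T|=1/4
  updated: d(E,KT)=13, d(F,KT)=33/2, d(KT,L)=21/2, d(KT,Z)=15
2. join E+KT (d=13, Q=-68) ⇒ EKT; edges |E|=6, |KT|=7
  updated: d(EKT,F)=47/4, d(EKT,L)=5/4, d(EKT,Z)=8
3. join EKT+L (d=5/4, Q=-115/4) ⇒ EKLT; edges |EKT|=53/16, |L|=-33/16
  updated: d(EKLT,F)=31/4, d(EKLT,Z)=43/8
4. join EKLT+F (d=31/4, Q=-193/8) ⇒ EFKLT; edges |EKLT|=17/16, |F|=107/16
  updated: d(EFKLT,Z)=69/16
5. join EFKLT+Z (d=69/16) ⇒ EFKLTZ; edges |EFKLT|=69/32, |Z|=69/32
final tree: ((((E:6,(K:3/4,T:1/4):7):53/16,L:-33/16):17/16,F:107/16):69/32,Z:69/32)
total length: 437/16

437/16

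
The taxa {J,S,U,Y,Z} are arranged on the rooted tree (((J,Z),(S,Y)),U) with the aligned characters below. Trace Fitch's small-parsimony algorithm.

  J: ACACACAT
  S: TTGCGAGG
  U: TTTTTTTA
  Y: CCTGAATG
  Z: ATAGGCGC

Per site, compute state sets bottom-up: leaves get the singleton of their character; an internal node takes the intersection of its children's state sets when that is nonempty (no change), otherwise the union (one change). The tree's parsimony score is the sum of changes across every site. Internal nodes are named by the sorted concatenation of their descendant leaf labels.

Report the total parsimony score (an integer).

20

site 0, node JZ: J={A} ∩ Z={A} → {A} (+0)
site 0, node SY: S={T} ∪ Y={C} → {C,T} (+1)
site 0, node JSYZ: JZ={A} ∪ SY={C,T} → {A,C,T} (+1)
site 0, node JSUYZ: JSYZ={A,C,T} ∩ U={T} → {T} (+0)
site 1, node JZ: J={C} ∪ Z={T} → {C,T} (+1)
site 1, node SY: S={T} ∪ Y={C} → {C,T} (+1)
site 1, node JSYZ: JZ={C,T} ∩ SY={C,T} → {C,T} (+0)
site 1, node JSUYZ: JSYZ={C,T} ∩ U={T} → {T} (+0)
site 2, node JZ: J={A} ∩ Z={A} → {A} (+0)
site 2, node SY: S={G} ∪ Y={T} → {G,T} (+1)
site 2, node JSYZ: JZ={A} ∪ SY={G,T} → {A,G,T} (+1)
site 2, node JSUYZ: JSYZ={A,G,T} ∩ U={T} → {T} (+0)
site 3, node JZ: J={C} ∪ Z={G} → {C,G} (+1)
site 3, node SY: S={C} ∪ Y={G} → {C,G} (+1)
site 3, node JSYZ: JZ={C,G} ∩ SY={C,G} → {C,G} (+0)
site 3, node JSUYZ: JSYZ={C,G} ∪ U={T} → {C,G,T} (+1)
site 4, node JZ: J={A} ∪ Z={G} → {A,G} (+1)
site 4, node SY: S={G} ∪ Y={A} → {A,G} (+1)
site 4, node JSYZ: JZ={A,G} ∩ SY={A,G} → {A,G} (+0)
site 4, node JSUYZ: JSYZ={A,G} ∪ U={T} → {A,G,T} (+1)
site 5, node JZ: J={C} ∩ Z={C} → {C} (+0)
site 5, node SY: S={A} ∩ Y={A} → {A} (+0)
site 5, node JSYZ: JZ={C} ∪ SY={A} → {A,C} (+1)
site 5, node JSUYZ: JSYZ={A,C} ∪ U={T} → {A,C,T} (+1)
site 6, node JZ: J={A} ∪ Z={G} → {A,G} (+1)
site 6, node SY: S={G} ∪ Y={T} → {G,T} (+1)
site 6, node JSYZ: JZ={A,G} ∩ SY={G,T} → {G} (+0)
site 6, node JSUYZ: JSYZ={G} ∪ U={T} → {G,T} (+1)
site 7, node JZ: J={T} ∪ Z={C} → {C,T} (+1)
site 7, node SY: S={G} ∩ Y={G} → {G} (+0)
site 7, node JSYZ: JZ={C,T} ∪ SY={G} → {C,G,T} (+1)
site 7, node JSUYZ: JSYZ={C,G,T} ∪ U={A} → {A,C,G,T} (+1)
per-site changes: [2, 2, 2, 3, 3, 2, 3, 3]; total = 20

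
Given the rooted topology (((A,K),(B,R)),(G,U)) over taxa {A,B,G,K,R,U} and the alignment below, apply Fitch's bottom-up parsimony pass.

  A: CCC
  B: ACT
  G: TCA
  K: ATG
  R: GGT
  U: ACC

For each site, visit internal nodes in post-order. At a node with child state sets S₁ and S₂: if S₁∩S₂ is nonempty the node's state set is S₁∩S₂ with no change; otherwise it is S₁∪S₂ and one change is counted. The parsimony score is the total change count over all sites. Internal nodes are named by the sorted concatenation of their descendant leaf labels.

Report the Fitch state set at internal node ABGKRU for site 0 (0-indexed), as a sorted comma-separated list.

A

site 0, node AK: A={C} ∪ K={A} → {A,C} (+1)
site 0, node BR: B={A} ∪ R={G} → {A,G} (+1)
site 0, node ABKR: AK={A,C} ∩ BR={A,G} → {A} (+0)
site 0, node GU: G={T} ∪ U={A} → {A,T} (+1)
site 0, node ABGKRU: ABKR={A} ∩ GU={A,T} → {A} (+0)
site 1, node AK: A={C} ∪ K={T} → {C,T} (+1)
site 1, node BR: B={C} ∪ R={G} → {C,G} (+1)
site 1, node ABKR: AK={C,T} ∩ BR={C,G} → {C} (+0)
site 1, node GU: G={C} ∩ U={C} → {C} (+0)
site 1, node ABGKRU: ABKR={C} ∩ GU={C} → {C} (+0)
site 2, node AK: A={C} ∪ K={G} → {C,G} (+1)
site 2, node BR: B={T} ∩ R={T} → {T} (+0)
site 2, node ABKR: AK={C,G} ∪ BR={T} → {C,G,T} (+1)
site 2, node GU: G={A} ∪ U={C} → {A,C} (+1)
site 2, node ABGKRU: ABKR={C,G,T} ∩ GU={A,C} → {C} (+0)
per-site changes: [3, 2, 3]; total = 8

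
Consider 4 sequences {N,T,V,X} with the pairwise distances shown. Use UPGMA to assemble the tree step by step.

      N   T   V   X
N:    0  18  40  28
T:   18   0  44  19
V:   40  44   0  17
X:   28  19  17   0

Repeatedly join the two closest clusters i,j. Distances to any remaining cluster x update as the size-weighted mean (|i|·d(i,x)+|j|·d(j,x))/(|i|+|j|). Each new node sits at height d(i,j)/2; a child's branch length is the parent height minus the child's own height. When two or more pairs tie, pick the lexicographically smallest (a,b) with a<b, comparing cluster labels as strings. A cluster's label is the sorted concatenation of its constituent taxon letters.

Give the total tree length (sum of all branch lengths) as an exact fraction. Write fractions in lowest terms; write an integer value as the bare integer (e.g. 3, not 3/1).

201/4

step 1: merge (V,X) at d=17; branch lengths V→17/2, X→17/2; new cluster VX
  updated: d(N,VX)=34, d(T,VX)=63/2
step 2: merge (N,T) at d=18; branch lengths N→9, T→9; new cluster NT
  updated: d(NT,VX)=131/4
step 3: merge (NT,VX) at d=131/4; branch lengths NT→59/8, VX→63/8; new cluster NTVX
final tree: ((N:9,T:9):59/8,(V:17/2,X:17/2):63/8)
total length: 201/4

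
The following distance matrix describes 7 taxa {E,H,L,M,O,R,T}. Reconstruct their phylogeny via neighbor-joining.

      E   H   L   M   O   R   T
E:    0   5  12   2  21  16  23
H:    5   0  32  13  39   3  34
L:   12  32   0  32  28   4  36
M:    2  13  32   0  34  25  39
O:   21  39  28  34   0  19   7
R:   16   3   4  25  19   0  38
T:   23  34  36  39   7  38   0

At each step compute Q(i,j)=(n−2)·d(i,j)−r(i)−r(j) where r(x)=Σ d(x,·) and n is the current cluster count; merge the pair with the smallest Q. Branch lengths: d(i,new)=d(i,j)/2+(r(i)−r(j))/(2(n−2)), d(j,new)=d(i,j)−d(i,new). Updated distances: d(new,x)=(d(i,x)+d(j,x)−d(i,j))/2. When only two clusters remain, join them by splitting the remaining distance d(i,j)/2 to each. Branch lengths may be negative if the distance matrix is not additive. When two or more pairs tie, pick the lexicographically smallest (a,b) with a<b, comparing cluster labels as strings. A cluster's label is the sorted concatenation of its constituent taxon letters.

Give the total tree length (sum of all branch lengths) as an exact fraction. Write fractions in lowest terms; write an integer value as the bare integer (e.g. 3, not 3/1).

209/4

step 1: merge (O,T) at d=7, Q=-290; branch lengths O→3/5, T→32/5; new cluster OT
  updated: d(E,OT)=37/2, d(H,OT)=33, d(L,OT)=57/2, d(M,OT)=33, d(OT,R)=25
step 2: merge (L,R) at d=4, Q=-331/2; branch lengths L→103/16, R→-39/16; new cluster LR
  updated: d(E,LR)=12, d(H,LR)=31/2, d(LR,M)=53/2, d(LR,OT)=99/4
step 3: merge (LR,OT) at d=99/4, Q=-455/4; branch lengths LR→175/24, OT→419/24; new cluster LORT
  updated: d(E,LORT)=23/8, d(H,LORT)=95/8, d(LORT,M)=139/8
step 4: merge (E,M) at d=2, Q=-153/4; branch lengths E→-37/8, M→53/8; new cluster EM
  updated: d(EM,H)=8, d(EM,LORT)=73/8
step 5: merge (EM,H) at d=8, Q=-29; branch lengths EM→21/8, H→43/8; new cluster EHM
  updated: d(EHM,LORT)=13/2
step 6: merge (EHM,LORT) at d=13/2; branch lengths EHM→13/4, LORT→13/4; new cluster EHLMORT
final tree: (((E:-37/8,M:53/8):21/8,H:43/8):13/4,((L:103/16,R:-39/16):175/24,(O:3/5,T:32/5):419/24):13/4)
total length: 209/4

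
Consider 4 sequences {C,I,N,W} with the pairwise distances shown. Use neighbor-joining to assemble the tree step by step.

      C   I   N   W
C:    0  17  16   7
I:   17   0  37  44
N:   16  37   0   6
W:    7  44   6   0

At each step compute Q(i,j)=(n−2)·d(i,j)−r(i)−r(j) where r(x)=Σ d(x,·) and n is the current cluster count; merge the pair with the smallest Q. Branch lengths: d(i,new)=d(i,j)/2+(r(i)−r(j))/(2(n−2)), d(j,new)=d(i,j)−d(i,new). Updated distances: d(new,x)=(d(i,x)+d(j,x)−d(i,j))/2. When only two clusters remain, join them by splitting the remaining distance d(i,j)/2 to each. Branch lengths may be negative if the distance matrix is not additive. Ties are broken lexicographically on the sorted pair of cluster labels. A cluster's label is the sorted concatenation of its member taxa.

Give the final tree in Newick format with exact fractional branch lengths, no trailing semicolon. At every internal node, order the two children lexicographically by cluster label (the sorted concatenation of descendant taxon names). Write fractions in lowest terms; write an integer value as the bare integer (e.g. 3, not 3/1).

(((C:-6,I:23):29/2,N:7/2):5/4,W:5/4)

iteration 1: select C,I (d=17, Q=-104); attach at lengths (-6, 23); label the merged cluster CI
  updated: d(CI,N)=18, d(CI,W)=17
iteration 2: select CI,N (d=18, Q=-41); attach at lengths (29/2, 7/2); label the merged cluster CIN
  updated: d(CIN,W)=5/2
iteration 3: select CIN,W (d=5/2); attach at lengths (5/4, 5/4); label the merged cluster CINW
final tree: (((C:-6,I:23):29/2,N:7/2):5/4,W:5/4)
total length: 75/2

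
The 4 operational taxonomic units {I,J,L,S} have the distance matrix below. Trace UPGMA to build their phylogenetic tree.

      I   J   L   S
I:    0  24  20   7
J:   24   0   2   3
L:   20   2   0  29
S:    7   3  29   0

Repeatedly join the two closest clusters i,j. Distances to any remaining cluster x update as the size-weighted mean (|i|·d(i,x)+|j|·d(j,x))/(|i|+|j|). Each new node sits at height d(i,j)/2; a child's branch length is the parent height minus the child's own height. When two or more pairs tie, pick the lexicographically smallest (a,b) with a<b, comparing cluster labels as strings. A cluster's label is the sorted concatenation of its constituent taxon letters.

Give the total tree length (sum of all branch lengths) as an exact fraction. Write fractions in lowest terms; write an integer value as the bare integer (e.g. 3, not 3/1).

iteration 1: select J,L (d=2); attach at lengths (1, 1); label the merged cluster JL
  updated: d(I,JL)=22, d(JL,S)=16
iteration 2: select I,S (d=7); attach at lengths (7/2, 7/2); label the merged cluster IS
  updated: d(IS,JL)=19
iteration 3: select IS,JL (d=19); attach at lengths (6, 17/2); label the merged cluster IJLS
final tree: ((I:7/2,S:7/2):6,(J:1,L:1):17/2)
total length: 47/2

47/2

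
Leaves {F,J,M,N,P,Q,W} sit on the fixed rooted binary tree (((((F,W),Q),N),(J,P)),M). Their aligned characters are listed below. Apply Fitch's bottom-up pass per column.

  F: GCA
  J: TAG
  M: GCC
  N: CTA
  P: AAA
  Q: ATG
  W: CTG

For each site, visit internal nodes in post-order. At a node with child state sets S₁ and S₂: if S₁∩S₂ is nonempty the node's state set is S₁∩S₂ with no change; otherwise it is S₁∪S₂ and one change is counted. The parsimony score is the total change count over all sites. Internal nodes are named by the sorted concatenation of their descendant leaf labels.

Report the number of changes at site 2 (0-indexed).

site 0, node FW: F={G} ∪ W={C} → {C,G} (+1)
site 0, node FQW: FW={C,G} ∪ Q={A} → {A,C,G} (+1)
site 0, node FNQW: FQW={A,C,G} ∩ N={C} → {C} (+0)
site 0, node JP: J={T} ∪ P={A} → {A,T} (+1)
site 0, node FJNPQW: FNQW={C} ∪ JP={A,T} → {A,C,T} (+1)
site 0, node FJMNPQW: FJNPQW={A,C,T} ∪ M={G} → {A,C,G,T} (+1)
site 1, node FW: F={C} ∪ W={T} → {C,T} (+1)
site 1, node FQW: FW={C,T} ∩ Q={T} → {T} (+0)
site 1, node FNQW: FQW={T} ∩ N={T} → {T} (+0)
site 1, node JP: J={A} ∩ P={A} → {A} (+0)
site 1, node FJNPQW: FNQW={T} ∪ JP={A} → {A,T} (+1)
site 1, node FJMNPQW: FJNPQW={A,T} ∪ M={C} → {A,C,T} (+1)
site 2, node FW: F={A} ∪ W={G} → {A,G} (+1)
site 2, node FQW: FW={A,G} ∩ Q={G} → {G} (+0)
site 2, node FNQW: FQW={G} ∪ N={A} → {A,G} (+1)
site 2, node JP: J={G} ∪ P={A} → {A,G} (+1)
site 2, node FJNPQW: FNQW={A,G} ∩ JP={A,G} → {A,G} (+0)
site 2, node FJMNPQW: FJNPQW={A,G} ∪ M={C} → {A,C,G} (+1)
per-site changes: [5, 3, 4]; total = 12

4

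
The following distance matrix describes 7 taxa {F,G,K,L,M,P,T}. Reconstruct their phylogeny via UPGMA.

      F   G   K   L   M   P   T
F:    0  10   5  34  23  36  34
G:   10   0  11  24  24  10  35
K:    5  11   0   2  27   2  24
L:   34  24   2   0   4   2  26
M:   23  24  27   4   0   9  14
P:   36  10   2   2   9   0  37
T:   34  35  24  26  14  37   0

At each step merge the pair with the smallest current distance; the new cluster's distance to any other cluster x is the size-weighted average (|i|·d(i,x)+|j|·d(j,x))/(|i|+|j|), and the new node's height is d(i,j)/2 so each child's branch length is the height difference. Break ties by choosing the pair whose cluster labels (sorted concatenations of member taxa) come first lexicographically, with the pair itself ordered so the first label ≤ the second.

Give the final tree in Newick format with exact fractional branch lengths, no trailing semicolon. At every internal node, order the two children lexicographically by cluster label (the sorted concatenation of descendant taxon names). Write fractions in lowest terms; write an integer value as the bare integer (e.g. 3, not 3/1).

iteration 1: select K,L (d=2); attach at lengths (1, 1); label the merged cluster KL
  updated: d(F,KL)=39/2, d(G,KL)=35/2, d(KL,M)=31/2, d(KL,P)=2, d(KL,T)=25
iteration 2: select KL,P (d=2); attach at lengths (0, 1); label the merged cluster KLP
  updated: d(F,KLP)=25, d(G,KLP)=15, d(KLP,M)=40/3, d(KLP,T)=29
iteration 3: select F,G (d=10); attach at lengths (5, 5); label the merged cluster FG
  updated: d(FG,KLP)=20, d(FG,M)=47/2, d(FG,T)=69/2
iteration 4: select KLP,M (d=40/3); attach at lengths (17/3, 20/3); label the merged cluster KLMP
  updated: d(FG,KLMP)=167/8, d(KLMP,T)=101/4
iteration 5: select FG,KLMP (d=167/8); attach at lengths (87/16, 181/48); label the merged cluster FGKLMP
  updated: d(FGKLMP,T)=85/3
iteration 6: select FGKLMP,T (d=85/3); attach at lengths (179/48, 85/6); label the merged cluster FGKLMPT
final tree: (((F:5,G:5):87/16,(((K:1,L:1):0,P:1):17/3,M:20/3):181/48):179/48,T:85/6)
total length: 839/16

(((F:5,G:5):87/16,(((K:1,L:1):0,P:1):17/3,M:20/3):181/48):179/48,T:85/6)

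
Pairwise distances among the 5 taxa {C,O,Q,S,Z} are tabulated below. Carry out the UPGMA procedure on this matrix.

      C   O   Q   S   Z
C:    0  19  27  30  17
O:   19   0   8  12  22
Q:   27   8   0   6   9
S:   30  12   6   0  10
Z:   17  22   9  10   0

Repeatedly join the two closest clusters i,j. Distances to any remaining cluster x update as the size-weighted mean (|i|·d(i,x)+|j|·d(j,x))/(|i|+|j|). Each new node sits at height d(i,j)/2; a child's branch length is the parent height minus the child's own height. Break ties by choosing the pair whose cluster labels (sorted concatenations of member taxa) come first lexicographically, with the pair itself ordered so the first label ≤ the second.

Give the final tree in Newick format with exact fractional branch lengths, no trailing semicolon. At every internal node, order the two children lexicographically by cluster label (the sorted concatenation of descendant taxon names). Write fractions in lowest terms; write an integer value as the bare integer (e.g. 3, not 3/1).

iteration 1: select Q,S (d=6); attach at lengths (3, 3); label the merged cluster QS
  updated: d(C,QS)=57/2, d(O,QS)=10, d(QS,Z)=19/2
iteration 2: select QS,Z (d=19/2); attach at lengths (7/4, 19/4); label the merged cluster QSZ
  updated: d(C,QSZ)=74/3, d(O,QSZ)=14
iteration 3: select O,QSZ (d=14); attach at lengths (7, 9/4); label the merged cluster OQSZ
  updated: d(C,OQSZ)=93/4
iteration 4: select C,OQSZ (d=93/4); attach at lengths (93/8, 37/8); label the merged cluster COQSZ
final tree: (C:93/8,(O:7,((Q:3,S:3):7/4,Z:19/4):9/4):37/8)
total length: 38

(C:93/8,(O:7,((Q:3,S:3):7/4,Z:19/4):9/4):37/8)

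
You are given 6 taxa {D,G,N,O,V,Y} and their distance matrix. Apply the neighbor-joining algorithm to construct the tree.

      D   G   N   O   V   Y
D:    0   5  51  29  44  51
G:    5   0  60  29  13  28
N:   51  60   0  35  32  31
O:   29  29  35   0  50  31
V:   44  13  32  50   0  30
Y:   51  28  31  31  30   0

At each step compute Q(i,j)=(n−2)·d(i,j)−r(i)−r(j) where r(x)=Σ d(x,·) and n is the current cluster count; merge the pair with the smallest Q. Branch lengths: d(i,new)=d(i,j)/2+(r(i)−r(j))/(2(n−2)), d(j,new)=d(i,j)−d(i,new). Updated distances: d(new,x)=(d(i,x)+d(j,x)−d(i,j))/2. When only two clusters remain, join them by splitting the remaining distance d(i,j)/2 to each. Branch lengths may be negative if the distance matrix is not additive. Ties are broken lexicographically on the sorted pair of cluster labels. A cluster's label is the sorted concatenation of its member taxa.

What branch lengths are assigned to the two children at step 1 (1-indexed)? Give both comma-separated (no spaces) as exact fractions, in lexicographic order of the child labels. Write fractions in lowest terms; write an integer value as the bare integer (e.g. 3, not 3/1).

65/8,-25/8

1. join D+G (d=5, Q=-295) ⇒ DG; edges |D|=65/8, |G|=-25/8
  updated: d(DG,N)=53, d(DG,O)=53/2, d(DG,V)=26, d(DG,Y)=37
2. join DG+O (d=53/2, Q=-411/2) ⇒ DGO; edges |DG|=53/4, |O|=53/4
  updated: d(DGO,N)=123/4, d(DGO,V)=99/4, d(DGO,Y)=83/4
3. join DGO+Y (d=83/4, Q=-233/2) ⇒ DGOY; edges |DGO|=9, |Y|=47/4
  updated: d(DGOY,N)=41/2, d(DGOY,V)=17
4. join DGOY+N (d=41/2, Q=-139/2) ⇒ DGNOY; edges |DGOY|=11/4, |N|=71/4
  updated: d(DGNOY,V)=57/4
5. join DGNOY+V (d=57/4) ⇒ DGNOVY; edges |DGNOY|=57/8, |V|=57/8
final tree: (((((D:65/8,G:-25/8):53/4,O:53/4):9,Y:47/4):11/4,N:71/4):57/8,V:57/8)
total length: 87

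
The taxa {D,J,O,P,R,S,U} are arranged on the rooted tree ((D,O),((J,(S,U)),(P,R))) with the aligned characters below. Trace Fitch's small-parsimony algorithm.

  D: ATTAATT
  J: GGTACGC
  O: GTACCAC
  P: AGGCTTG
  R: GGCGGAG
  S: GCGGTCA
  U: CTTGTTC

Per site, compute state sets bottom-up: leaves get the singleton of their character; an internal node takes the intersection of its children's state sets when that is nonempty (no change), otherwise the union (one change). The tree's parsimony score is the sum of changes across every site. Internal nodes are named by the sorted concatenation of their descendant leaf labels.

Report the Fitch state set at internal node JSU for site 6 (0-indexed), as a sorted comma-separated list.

C

DO@0: {A} ∪ {G} = {A,G} (union, +1)
SU@0: {G} ∪ {C} = {C,G} (union, +1)
JSU@0: {G} ∩ {C,G} = {G} (intersection, +0)
PR@0: {A} ∪ {G} = {A,G} (union, +1)
JPRSU@0: {G} ∩ {A,G} = {G} (intersection, +0)
DJOPRSU@0: {A,G} ∩ {G} = {G} (intersection, +0)
DO@1: {T} ∩ {T} = {T} (intersection, +0)
SU@1: {C} ∪ {T} = {C,T} (union, +1)
JSU@1: {G} ∪ {C,T} = {C,G,T} (union, +1)
PR@1: {G} ∩ {G} = {G} (intersection, +0)
JPRSU@1: {C,G,T} ∩ {G} = {G} (intersection, +0)
DJOPRSU@1: {T} ∪ {G} = {G,T} (union, +1)
DO@2: {T} ∪ {A} = {A,T} (union, +1)
SU@2: {G} ∪ {T} = {G,T} (union, +1)
JSU@2: {T} ∩ {G,T} = {T} (intersection, +0)
PR@2: {G} ∪ {C} = {C,G} (union, +1)
JPRSU@2: {T} ∪ {C,G} = {C,G,T} (union, +1)
DJOPRSU@2: {A,T} ∩ {C,G,T} = {T} (intersection, +0)
DO@3: {A} ∪ {C} = {A,C} (union, +1)
SU@3: {G} ∩ {G} = {G} (intersection, +0)
JSU@3: {A} ∪ {G} = {A,G} (union, +1)
PR@3: {C} ∪ {G} = {C,G} (union, +1)
JPRSU@3: {A,G} ∩ {C,G} = {G} (intersection, +0)
DJOPRSU@3: {A,C} ∪ {G} = {A,C,G} (union, +1)
DO@4: {A} ∪ {C} = {A,C} (union, +1)
SU@4: {T} ∩ {T} = {T} (intersection, +0)
JSU@4: {C} ∪ {T} = {C,T} (union, +1)
PR@4: {T} ∪ {G} = {G,T} (union, +1)
JPRSU@4: {C,T} ∩ {G,T} = {T} (intersection, +0)
DJOPRSU@4: {A,C} ∪ {T} = {A,C,T} (union, +1)
DO@5: {T} ∪ {A} = {A,T} (union, +1)
SU@5: {C} ∪ {T} = {C,T} (union, +1)
JSU@5: {G} ∪ {C,T} = {C,G,T} (union, +1)
PR@5: {T} ∪ {A} = {A,T} (union, +1)
JPRSU@5: {C,G,T} ∩ {A,T} = {T} (intersection, +0)
DJOPRSU@5: {A,T} ∩ {T} = {T} (intersection, +0)
DO@6: {T} ∪ {C} = {C,T} (union, +1)
SU@6: {A} ∪ {C} = {A,C} (union, +1)
JSU@6: {C} ∩ {A,C} = {C} (intersection, +0)
PR@6: {G} ∩ {G} = {G} (intersection, +0)
JPRSU@6: {C} ∪ {G} = {C,G} (union, +1)
DJOPRSU@6: {C,T} ∩ {C,G} = {C} (intersection, +0)
per-site changes: [3, 3, 4, 4, 4, 4, 3]; total = 25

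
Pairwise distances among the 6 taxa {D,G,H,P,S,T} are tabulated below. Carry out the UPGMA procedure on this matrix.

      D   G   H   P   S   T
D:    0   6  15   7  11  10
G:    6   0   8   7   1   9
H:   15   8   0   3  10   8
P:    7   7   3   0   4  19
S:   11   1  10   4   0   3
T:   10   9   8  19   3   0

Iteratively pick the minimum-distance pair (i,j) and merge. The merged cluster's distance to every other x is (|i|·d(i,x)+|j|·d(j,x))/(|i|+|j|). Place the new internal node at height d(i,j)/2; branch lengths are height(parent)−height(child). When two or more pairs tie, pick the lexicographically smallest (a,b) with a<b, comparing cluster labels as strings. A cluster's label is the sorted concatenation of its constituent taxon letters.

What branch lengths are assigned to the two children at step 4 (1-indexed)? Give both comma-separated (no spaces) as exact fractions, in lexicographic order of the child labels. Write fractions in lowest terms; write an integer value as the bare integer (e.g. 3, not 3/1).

9/2,3/2

iteration 1: select G,S (d=1); attach at lengths (1/2, 1/2); label the merged cluster GS
  updated: d(D,GS)=17/2, d(GS,H)=9, d(GS,P)=11/2, d(GS,T)=6
iteration 2: select H,P (d=3); attach at lengths (3/2, 3/2); label the merged cluster HP
  updated: d(D,HP)=11, d(GS,HP)=29/4, d(HP,T)=27/2
iteration 3: select GS,T (d=6); attach at lengths (5/2, 3); label the merged cluster GST
  updated: d(D,GST)=9, d(GST,HP)=28/3
iteration 4: select D,GST (d=9); attach at lengths (9/2, 3/2); label the merged cluster DGST
  updated: d(DGST,HP)=39/4
iteration 5: select DGST,HP (d=39/4); attach at lengths (3/8, 27/8); label the merged cluster DGHPST
final tree: ((D:9/2,((G:1/2,S:1/2):5/2,T:3):3/2):3/8,(H:3/2,P:3/2):27/8)
total length: 77/4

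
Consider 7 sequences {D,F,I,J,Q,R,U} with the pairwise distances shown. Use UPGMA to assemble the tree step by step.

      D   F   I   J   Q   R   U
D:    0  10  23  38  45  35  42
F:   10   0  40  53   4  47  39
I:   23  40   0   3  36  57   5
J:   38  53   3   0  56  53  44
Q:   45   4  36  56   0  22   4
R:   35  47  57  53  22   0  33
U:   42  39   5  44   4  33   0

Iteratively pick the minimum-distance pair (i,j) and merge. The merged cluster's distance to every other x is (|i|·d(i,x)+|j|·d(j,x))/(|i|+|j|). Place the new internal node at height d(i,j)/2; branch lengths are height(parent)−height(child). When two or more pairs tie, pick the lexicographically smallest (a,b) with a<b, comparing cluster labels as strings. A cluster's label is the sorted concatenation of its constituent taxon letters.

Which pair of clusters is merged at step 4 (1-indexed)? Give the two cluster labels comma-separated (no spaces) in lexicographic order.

D,IJ

step 1: merge (I,J) at d=3; branch lengths I→3/2, J→3/2; new cluster IJ
  updated: d(D,IJ)=61/2, d(F,IJ)=93/2, d(IJ,Q)=46, d(IJ,R)=55, d(IJ,U)=49/2
step 2: merge (F,Q) at d=4; branch lengths F→2, Q→2; new cluster FQ
  updated: d(D,FQ)=55/2, d(FQ,IJ)=185/4, d(FQ,R)=69/2, d(FQ,U)=43/2
step 3: merge (FQ,U) at d=43/2; branch lengths FQ→35/4, U→43/4; new cluster FQU
  updated: d(D,FQU)=97/3, d(FQU,IJ)=39, d(FQU,R)=34
step 4: merge (D,IJ) at d=61/2; branch lengths D→61/4, IJ→55/4; new cluster DIJ
  updated: d(DIJ,FQU)=331/9, d(DIJ,R)=145/3
step 5: merge (FQU,R) at d=34; branch lengths FQU→25/4, R→17; new cluster FQRU
  updated: d(DIJ,FQRU)=119/3
step 6: merge (DIJ,FQRU) at d=119/3; branch lengths DIJ→55/12, FQRU→17/6; new cluster DFIJQRU
final tree: ((D:61/4,(I:3/2,J:3/2):55/4):55/12,(((F:2,Q:2):35/4,U:43/4):25/4,R:17):17/6)
total length: 517/6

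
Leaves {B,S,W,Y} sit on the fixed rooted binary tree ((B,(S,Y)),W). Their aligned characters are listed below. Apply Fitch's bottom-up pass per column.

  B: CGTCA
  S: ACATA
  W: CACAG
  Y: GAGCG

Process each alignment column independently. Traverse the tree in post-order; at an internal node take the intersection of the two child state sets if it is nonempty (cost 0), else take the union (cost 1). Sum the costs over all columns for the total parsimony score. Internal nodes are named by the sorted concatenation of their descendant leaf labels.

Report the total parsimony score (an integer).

site 0, node SY: S={A} ∪ Y={G} → {A,G} (+1)
site 0, node BSY: B={C} ∪ SY={A,G} → {A,C,G} (+1)
site 0, node BSWY: BSY={A,C,G} ∩ W={C} → {C} (+0)
site 1, node SY: S={C} ∪ Y={A} → {A,C} (+1)
site 1, node BSY: B={G} ∪ SY={A,C} → {A,C,G} (+1)
site 1, node BSWY: BSY={A,C,G} ∩ W={A} → {A} (+0)
site 2, node SY: S={A} ∪ Y={G} → {A,G} (+1)
site 2, node BSY: B={T} ∪ SY={A,G} → {A,G,T} (+1)
site 2, node BSWY: BSY={A,G,T} ∪ W={C} → {A,C,G,T} (+1)
site 3, node SY: S={T} ∪ Y={C} → {C,T} (+1)
site 3, node BSY: B={C} ∩ SY={C,T} → {C} (+0)
site 3, node BSWY: BSY={C} ∪ W={A} → {A,C} (+1)
site 4, node SY: S={A} ∪ Y={G} → {A,G} (+1)
site 4, node BSY: B={A} ∩ SY={A,G} → {A} (+0)
site 4, node BSWY: BSY={A} ∪ W={G} → {A,G} (+1)
per-site changes: [2, 2, 3, 2, 2]; total = 11

11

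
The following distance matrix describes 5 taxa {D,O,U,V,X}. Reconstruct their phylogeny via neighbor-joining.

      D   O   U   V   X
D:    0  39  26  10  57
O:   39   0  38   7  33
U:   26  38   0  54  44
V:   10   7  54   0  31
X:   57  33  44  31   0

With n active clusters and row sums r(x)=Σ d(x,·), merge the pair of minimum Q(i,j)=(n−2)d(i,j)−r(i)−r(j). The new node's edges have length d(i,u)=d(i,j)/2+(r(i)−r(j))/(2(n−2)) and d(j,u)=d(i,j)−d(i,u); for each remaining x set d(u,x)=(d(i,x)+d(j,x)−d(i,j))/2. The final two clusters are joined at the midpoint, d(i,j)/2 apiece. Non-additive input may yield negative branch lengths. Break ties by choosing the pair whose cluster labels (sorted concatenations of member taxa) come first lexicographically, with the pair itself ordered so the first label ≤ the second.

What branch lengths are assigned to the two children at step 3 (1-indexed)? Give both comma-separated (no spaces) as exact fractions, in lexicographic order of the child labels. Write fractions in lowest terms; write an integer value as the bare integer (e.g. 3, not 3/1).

39/8,45/8

step 1: merge (D,U) at d=26, Q=-216; branch lengths D→8, U→18; new cluster DU
  updated: d(DU,O)=51/2, d(DU,V)=19, d(DU,X)=75/2
step 2: merge (DU,X) at d=75/2, Q=-217/2; branch lengths DU→111/8, X→189/8; new cluster DUX
  updated: d(DUX,O)=21/2, d(DUX,V)=25/4
step 3: merge (DUX,O) at d=21/2, Q=-95/4; branch lengths DUX→39/8, O→45/8; new cluster DOUX
  updated: d(DOUX,V)=11/8
step 4: merge (DOUX,V) at d=11/8; branch lengths DOUX→11/16, V→11/16; new cluster DOUVX
final tree: ((((D:8,U:18):111/8,X:189/8):39/8,O:45/8):11/16,V:11/16)
total length: 603/8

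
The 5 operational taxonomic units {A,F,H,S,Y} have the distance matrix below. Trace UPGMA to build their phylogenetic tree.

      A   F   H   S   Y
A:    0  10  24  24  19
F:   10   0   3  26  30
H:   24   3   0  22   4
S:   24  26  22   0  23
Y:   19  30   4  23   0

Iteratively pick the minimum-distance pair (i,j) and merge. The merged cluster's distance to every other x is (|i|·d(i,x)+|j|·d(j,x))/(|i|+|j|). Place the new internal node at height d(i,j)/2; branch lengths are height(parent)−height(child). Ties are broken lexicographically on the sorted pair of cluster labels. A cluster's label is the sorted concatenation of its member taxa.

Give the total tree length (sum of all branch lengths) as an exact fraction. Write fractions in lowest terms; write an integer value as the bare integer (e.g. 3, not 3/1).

step 1: merge (F,H) at d=3; branch lengths F→3/2, H→3/2; new cluster FH
  updated: d(A,FH)=17, d(FH,S)=24, d(FH,Y)=17
step 2: merge (A,FH) at d=17; branch lengths A→17/2, FH→7; new cluster AFH
  updated: d(AFH,S)=24, d(AFH,Y)=53/3
step 3: merge (AFH,Y) at d=53/3; branch lengths AFH→1/3, Y→53/6; new cluster AFHY
  updated: d(AFHY,S)=95/4
step 4: merge (AFHY,S) at d=95/4; branch lengths AFHY→73/24, S→95/8; new cluster AFHSY
final tree: (((A:17/2,(F:3/2,H:3/2):7):1/3,Y:53/6):73/24,S:95/8)
total length: 511/12

511/12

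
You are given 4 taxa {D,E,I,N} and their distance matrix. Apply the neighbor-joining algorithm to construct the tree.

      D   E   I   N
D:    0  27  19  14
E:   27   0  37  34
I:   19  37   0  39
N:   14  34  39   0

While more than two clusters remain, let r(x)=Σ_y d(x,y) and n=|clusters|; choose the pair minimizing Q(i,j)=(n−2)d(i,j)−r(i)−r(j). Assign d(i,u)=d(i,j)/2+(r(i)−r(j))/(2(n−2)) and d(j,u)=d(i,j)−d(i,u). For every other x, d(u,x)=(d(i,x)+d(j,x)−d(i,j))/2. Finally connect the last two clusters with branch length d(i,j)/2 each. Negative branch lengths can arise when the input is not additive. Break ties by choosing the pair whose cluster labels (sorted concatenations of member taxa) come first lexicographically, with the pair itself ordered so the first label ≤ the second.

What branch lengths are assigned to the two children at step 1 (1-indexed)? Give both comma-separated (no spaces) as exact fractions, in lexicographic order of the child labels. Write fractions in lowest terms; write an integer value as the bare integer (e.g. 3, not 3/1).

1. join D+N (d=14, Q=-119) ⇒ DN; edges |D|=1/4, |N|=55/4
  updated: d(DN,E)=47/2, d(DN,I)=22
2. join DN+E (d=47/2, Q=-165/2) ⇒ DEN; edges |DN|=17/4, |E|=77/4
  updated: d(DEN,I)=71/4
3. join DEN+I (d=71/4) ⇒ DEIN; edges |DEN|=71/8, |I|=71/8
final tree: (((D:1/4,N:55/4):17/4,E:77/4):71/8,I:71/8)
total length: 221/4

1/4,55/4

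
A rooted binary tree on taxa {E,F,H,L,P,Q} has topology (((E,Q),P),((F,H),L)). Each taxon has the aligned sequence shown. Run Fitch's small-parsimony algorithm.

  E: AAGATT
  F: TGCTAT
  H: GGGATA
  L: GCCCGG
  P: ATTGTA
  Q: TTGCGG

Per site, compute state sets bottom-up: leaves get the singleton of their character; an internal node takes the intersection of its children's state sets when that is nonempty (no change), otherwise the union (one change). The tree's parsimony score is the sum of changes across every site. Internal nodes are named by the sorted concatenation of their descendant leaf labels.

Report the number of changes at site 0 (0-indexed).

3

EQ@0: {A} ∪ {T} = {A,T} (union, +1)
EPQ@0: {A,T} ∩ {A} = {A} (intersection, +0)
FH@0: {T} ∪ {G} = {G,T} (union, +1)
FHL@0: {G,T} ∩ {G} = {G} (intersection, +0)
EFHLPQ@0: {A} ∪ {G} = {A,G} (union, +1)
EQ@1: {A} ∪ {T} = {A,T} (union, +1)
EPQ@1: {A,T} ∩ {T} = {T} (intersection, +0)
FH@1: {G} ∩ {G} = {G} (intersection, +0)
FHL@1: {G} ∪ {C} = {C,G} (union, +1)
EFHLPQ@1: {T} ∪ {C,G} = {C,G,T} (union, +1)
EQ@2: {G} ∩ {G} = {G} (intersection, +0)
EPQ@2: {G} ∪ {T} = {G,T} (union, +1)
FH@2: {C} ∪ {G} = {C,G} (union, +1)
FHL@2: {C,G} ∩ {C} = {C} (intersection, +0)
EFHLPQ@2: {G,T} ∪ {C} = {C,G,T} (union, +1)
EQ@3: {A} ∪ {C} = {A,C} (union, +1)
EPQ@3: {A,C} ∪ {G} = {A,C,G} (union, +1)
FH@3: {T} ∪ {A} = {A,T} (union, +1)
FHL@3: {A,T} ∪ {C} = {A,C,T} (union, +1)
EFHLPQ@3: {A,C,G} ∩ {A,C,T} = {A,C} (intersection, +0)
EQ@4: {T} ∪ {G} = {G,T} (union, +1)
EPQ@4: {G,T} ∩ {T} = {T} (intersection, +0)
FH@4: {A} ∪ {T} = {A,T} (union, +1)
FHL@4: {A,T} ∪ {G} = {A,G,T} (union, +1)
EFHLPQ@4: {T} ∩ {A,G,T} = {T} (intersection, +0)
EQ@5: {T} ∪ {G} = {G,T} (union, +1)
EPQ@5: {G,T} ∪ {A} = {A,G,T} (union, +1)
FH@5: {T} ∪ {A} = {A,T} (union, +1)
FHL@5: {A,T} ∪ {G} = {A,G,T} (union, +1)
EFHLPQ@5: {A,G,T} ∩ {A,G,T} = {A,G,T} (intersection, +0)
per-site changes: [3, 3, 3, 4, 3, 4]; total = 20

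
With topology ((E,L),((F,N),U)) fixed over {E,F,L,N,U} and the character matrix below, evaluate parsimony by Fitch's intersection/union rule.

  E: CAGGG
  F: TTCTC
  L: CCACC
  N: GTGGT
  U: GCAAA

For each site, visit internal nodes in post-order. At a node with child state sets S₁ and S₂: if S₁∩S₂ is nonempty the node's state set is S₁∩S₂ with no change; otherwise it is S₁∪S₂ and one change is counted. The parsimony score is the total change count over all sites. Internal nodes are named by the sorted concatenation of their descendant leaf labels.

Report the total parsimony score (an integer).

EL@0: {C} ∩ {C} = {C} (intersection, +0)
FN@0: {T} ∪ {G} = {G,T} (union, +1)
FNU@0: {G,T} ∩ {G} = {G} (intersection, +0)
EFLNU@0: {C} ∪ {G} = {C,G} (union, +1)
EL@1: {A} ∪ {C} = {A,C} (union, +1)
FN@1: {T} ∩ {T} = {T} (intersection, +0)
FNU@1: {T} ∪ {C} = {C,T} (union, +1)
EFLNU@1: {A,C} ∩ {C,T} = {C} (intersection, +0)
EL@2: {G} ∪ {A} = {A,G} (union, +1)
FN@2: {C} ∪ {G} = {C,G} (union, +1)
FNU@2: {C,G} ∪ {A} = {A,C,G} (union, +1)
EFLNU@2: {A,G} ∩ {A,C,G} = {A,G} (intersection, +0)
EL@3: {G} ∪ {C} = {C,G} (union, +1)
FN@3: {T} ∪ {G} = {G,T} (union, +1)
FNU@3: {G,T} ∪ {A} = {A,G,T} (union, +1)
EFLNU@3: {C,G} ∩ {A,G,T} = {G} (intersection, +0)
EL@4: {G} ∪ {C} = {C,G} (union, +1)
FN@4: {C} ∪ {T} = {C,T} (union, +1)
FNU@4: {C,T} ∪ {A} = {A,C,T} (union, +1)
EFLNU@4: {C,G} ∩ {A,C,T} = {C} (intersection, +0)
per-site changes: [2, 2, 3, 3, 3]; total = 13

13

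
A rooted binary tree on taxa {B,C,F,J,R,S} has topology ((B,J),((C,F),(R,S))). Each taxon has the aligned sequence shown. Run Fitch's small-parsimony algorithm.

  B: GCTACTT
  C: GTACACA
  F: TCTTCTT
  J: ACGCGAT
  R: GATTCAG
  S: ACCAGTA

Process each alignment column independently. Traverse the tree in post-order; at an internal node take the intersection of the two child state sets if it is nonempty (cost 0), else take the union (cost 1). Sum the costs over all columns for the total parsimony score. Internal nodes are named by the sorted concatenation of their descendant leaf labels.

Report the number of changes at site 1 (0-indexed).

[col 0] BJ: children B:{G}, J:{A} ∪→ {A,G}; cost 1
[col 0] CF: children C:{G}, F:{T} ∪→ {G,T}; cost 1
[col 0] RS: children R:{G}, S:{A} ∪→ {A,G}; cost 1
[col 0] CFRS: children CF:{G,T}, RS:{A,G} ∩→ {G}; cost 0
[col 0] BCFJRS: children BJ:{A,G}, CFRS:{G} ∩→ {G}; cost 0
[col 1] BJ: children B:{C}, J:{C} ∩→ {C}; cost 0
[col 1] CF: children C:{T}, F:{C} ∪→ {C,T}; cost 1
[col 1] RS: children R:{A}, S:{C} ∪→ {A,C}; cost 1
[col 1] CFRS: children CF:{C,T}, RS:{A,C} ∩→ {C}; cost 0
[col 1] BCFJRS: children BJ:{C}, CFRS:{C} ∩→ {C}; cost 0
[col 2] BJ: children B:{T}, J:{G} ∪→ {G,T}; cost 1
[col 2] CF: children C:{A}, F:{T} ∪→ {A,T}; cost 1
[col 2] RS: children R:{T}, S:{C} ∪→ {C,T}; cost 1
[col 2] CFRS: children CF:{A,T}, RS:{C,T} ∩→ {T}; cost 0
[col 2] BCFJRS: children BJ:{G,T}, CFRS:{T} ∩→ {T}; cost 0
[col 3] BJ: children B:{A}, J:{C} ∪→ {A,C}; cost 1
[col 3] CF: children C:{C}, F:{T} ∪→ {C,T}; cost 1
[col 3] RS: children R:{T}, S:{A} ∪→ {A,T}; cost 1
[col 3] CFRS: children CF:{C,T}, RS:{A,T} ∩→ {T}; cost 0
[col 3] BCFJRS: children BJ:{A,C}, CFRS:{T} ∪→ {A,C,T}; cost 1
[col 4] BJ: children B:{C}, J:{G} ∪→ {C,G}; cost 1
[col 4] CF: children C:{A}, F:{C} ∪→ {A,C}; cost 1
[col 4] RS: children R:{C}, S:{G} ∪→ {C,G}; cost 1
[col 4] CFRS: children CF:{A,C}, RS:{C,G} ∩→ {C}; cost 0
[col 4] BCFJRS: children BJ:{C,G}, CFRS:{C} ∩→ {C}; cost 0
[col 5] BJ: children B:{T}, J:{A} ∪→ {A,T}; cost 1
[col 5] CF: children C:{C}, F:{T} ∪→ {C,T}; cost 1
[col 5] RS: children R:{A}, S:{T} ∪→ {A,T}; cost 1
[col 5] CFRS: children CF:{C,T}, RS:{A,T} ∩→ {T}; cost 0
[col 5] BCFJRS: children BJ:{A,T}, CFRS:{T} ∩→ {T}; cost 0
[col 6] BJ: children B:{T}, J:{T} ∩→ {T}; cost 0
[col 6] CF: children C:{A}, F:{T} ∪→ {A,T}; cost 1
[col 6] RS: children R:{G}, S:{A} ∪→ {A,G}; cost 1
[col 6] CFRS: children CF:{A,T}, RS:{A,G} ∩→ {A}; cost 0
[col 6] BCFJRS: children BJ:{T}, CFRS:{A} ∪→ {A,T}; cost 1
per-site changes: [3, 2, 3, 4, 3, 3, 3]; total = 21

2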